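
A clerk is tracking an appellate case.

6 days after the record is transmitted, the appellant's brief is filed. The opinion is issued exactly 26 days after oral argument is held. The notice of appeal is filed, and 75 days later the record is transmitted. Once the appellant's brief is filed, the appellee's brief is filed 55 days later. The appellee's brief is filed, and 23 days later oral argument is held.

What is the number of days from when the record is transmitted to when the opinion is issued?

Causal path: the record is transmitted → the appellant's brief is filed → the appellee's brief is filed → oral argument is held → the opinion is issued.
Total delay along the path: 6 + 55 + 23 + 26 = 110 days.

110 days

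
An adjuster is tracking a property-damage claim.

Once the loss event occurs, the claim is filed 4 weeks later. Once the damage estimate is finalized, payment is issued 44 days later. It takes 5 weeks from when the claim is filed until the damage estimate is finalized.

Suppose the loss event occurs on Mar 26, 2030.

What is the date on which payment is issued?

The loss event occurs: Mar 26, 2030.
The claim is filed: Mar 26, 2030 + 4 weeks = Apr 23, 2030.
The damage estimate is finalized: Apr 23, 2030 + 5 weeks = May 28, 2030.
Payment is issued: May 28, 2030 + 44 days = Jul 11, 2030.

Jul 11, 2030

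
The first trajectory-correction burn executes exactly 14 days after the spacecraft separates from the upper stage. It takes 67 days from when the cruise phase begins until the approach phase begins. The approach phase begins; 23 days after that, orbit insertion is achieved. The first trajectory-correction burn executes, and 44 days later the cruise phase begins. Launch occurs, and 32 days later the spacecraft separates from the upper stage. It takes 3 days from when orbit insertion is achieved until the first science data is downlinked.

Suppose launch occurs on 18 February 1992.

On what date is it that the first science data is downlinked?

19 August 1992

Launch occurs: Feb 18, 1992.
The spacecraft separates from the upper stage: Feb 18, 1992 + 32 days = Mar 21, 1992.
The first trajectory-correction burn executes: Mar 21, 1992 + 14 days = Apr 4, 1992.
The cruise phase begins: Apr 4, 1992 + 44 days = May 18, 1992.
The approach phase begins: May 18, 1992 + 67 days = Jul 24, 1992.
Orbit insertion is achieved: Jul 24, 1992 + 23 days = Aug 16, 1992.
The first science data is downlinked: Aug 16, 1992 + 3 days = Aug 19, 1992.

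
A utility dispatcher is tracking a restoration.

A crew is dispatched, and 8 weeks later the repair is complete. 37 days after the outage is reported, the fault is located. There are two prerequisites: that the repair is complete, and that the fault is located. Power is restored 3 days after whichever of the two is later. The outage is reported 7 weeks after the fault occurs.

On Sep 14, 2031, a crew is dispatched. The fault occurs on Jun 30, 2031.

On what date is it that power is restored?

A crew is dispatched: Sep 14, 2031.
The repair is complete: Sep 14, 2031 + 8 weeks = Nov 9, 2031.
The fault occurs: Jun 30, 2031.
The outage is reported: Jun 30, 2031 + 7 weeks = Aug 18, 2031.
The fault is located: Aug 18, 2031 + 37 days = Sep 24, 2031.
Both prerequisites met — the repair is complete (Nov 9, 2031), the fault is located (Sep 24, 2031); the later is Nov 9, 2031.
Power is restored: Nov 9, 2031 + 3 days = Nov 12, 2031.

Nov 12, 2031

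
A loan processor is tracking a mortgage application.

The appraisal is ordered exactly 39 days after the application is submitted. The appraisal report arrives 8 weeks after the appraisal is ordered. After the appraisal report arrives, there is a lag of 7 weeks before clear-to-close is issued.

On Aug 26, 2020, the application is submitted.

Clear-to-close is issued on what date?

Jan 17, 2021

The application is submitted: Aug 26, 2020.
The appraisal is ordered: Aug 26, 2020 + 39 days = Oct 4, 2020.
The appraisal report arrives: Oct 4, 2020 + 8 weeks = Nov 29, 2020.
Clear-to-close is issued: Nov 29, 2020 + 7 weeks = Jan 17, 2021.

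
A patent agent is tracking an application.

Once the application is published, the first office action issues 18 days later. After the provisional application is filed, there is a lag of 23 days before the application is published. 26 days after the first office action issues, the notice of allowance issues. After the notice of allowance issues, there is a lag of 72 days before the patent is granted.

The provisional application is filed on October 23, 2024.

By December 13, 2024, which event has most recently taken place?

The first office action issues

The provisional application is filed: Oct 23, 2024.
The application is published: Oct 23, 2024 + 23 days = Nov 15, 2024.
The first office action issues: Nov 15, 2024 + 18 days = Dec 3, 2024.
The notice of allowance issues: Dec 3, 2024 + 26 days = Dec 29, 2024.
The patent is granted: Dec 29, 2024 + 72 days = Mar 11, 2025.
Dec 13, 2024 falls between when the first office action issues (Dec 3, 2024) and when the notice of allowance issues (Dec 29, 2024).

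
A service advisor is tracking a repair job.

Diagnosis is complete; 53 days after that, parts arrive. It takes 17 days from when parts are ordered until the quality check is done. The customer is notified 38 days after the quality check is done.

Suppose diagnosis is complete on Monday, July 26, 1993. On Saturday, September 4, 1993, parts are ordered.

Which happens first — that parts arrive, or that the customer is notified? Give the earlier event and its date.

Diagnosis is complete: Jul 26, 1993.
Parts arrive: Jul 26, 1993 + 53 days = Sep 17, 1993.
Parts are ordered: Sep 4, 1993.
The quality check is done: Sep 4, 1993 + 17 days = Sep 21, 1993.
The customer is notified: Sep 21, 1993 + 38 days = Oct 29, 1993.
Comparing: parts arrive on Sep 17, 1993 vs the customer is notified on Oct 29, 1993. Earlier: parts arrive.

Parts arrive — Friday, September 17, 1993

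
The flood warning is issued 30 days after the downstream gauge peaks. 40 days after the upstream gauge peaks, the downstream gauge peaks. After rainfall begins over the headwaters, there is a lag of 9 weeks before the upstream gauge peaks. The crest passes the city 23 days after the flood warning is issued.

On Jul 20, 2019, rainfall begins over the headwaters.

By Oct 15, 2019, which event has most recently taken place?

Rainfall begins over the headwaters: Jul 20, 2019.
The upstream gauge peaks: Jul 20, 2019 + 9 weeks = Sep 21, 2019.
The downstream gauge peaks: Sep 21, 2019 + 40 days = Oct 31, 2019.
The flood warning is issued: Oct 31, 2019 + 30 days = Nov 30, 2019.
The crest passes the city: Nov 30, 2019 + 23 days = Dec 23, 2019.
Oct 15, 2019 falls between when the upstream gauge peaks (Sep 21, 2019) and when the downstream gauge peaks (Oct 31, 2019).

The upstream gauge peaks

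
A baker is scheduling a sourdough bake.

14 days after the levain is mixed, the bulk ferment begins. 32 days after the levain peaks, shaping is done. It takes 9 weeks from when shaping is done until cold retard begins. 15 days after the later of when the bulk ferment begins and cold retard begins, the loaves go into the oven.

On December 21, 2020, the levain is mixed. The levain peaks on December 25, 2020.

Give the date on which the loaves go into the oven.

April 14, 2021

The levain is mixed: Dec 21, 2020.
The bulk ferment begins: Dec 21, 2020 + 14 days = Jan 4, 2021.
The levain peaks: Dec 25, 2020.
Shaping is done: Dec 25, 2020 + 32 days = Jan 26, 2021.
Cold retard begins: Jan 26, 2021 + 9 weeks = Mar 30, 2021.
Both prerequisites met — the bulk ferment begins (Jan 4, 2021), cold retard begins (Mar 30, 2021); the later is Mar 30, 2021.
The loaves go into the oven: Mar 30, 2021 + 15 days = Apr 14, 2021.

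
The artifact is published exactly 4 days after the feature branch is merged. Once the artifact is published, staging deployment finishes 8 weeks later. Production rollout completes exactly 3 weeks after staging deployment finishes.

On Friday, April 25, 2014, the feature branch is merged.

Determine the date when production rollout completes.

The feature branch is merged: Apr 25, 2014.
The artifact is published: Apr 25, 2014 + 4 days = Apr 29, 2014.
Staging deployment finishes: Apr 29, 2014 + 8 weeks = Jun 24, 2014.
Production rollout completes: Jun 24, 2014 + 3 weeks = Jul 15, 2014.

Tuesday, July 15, 2014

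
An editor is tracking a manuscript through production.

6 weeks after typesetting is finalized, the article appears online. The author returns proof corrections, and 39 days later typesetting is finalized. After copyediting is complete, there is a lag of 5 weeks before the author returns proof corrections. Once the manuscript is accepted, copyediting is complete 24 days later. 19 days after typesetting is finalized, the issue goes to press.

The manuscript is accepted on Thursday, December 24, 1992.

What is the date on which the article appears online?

Thursday, May 13, 1993

The manuscript is accepted: Dec 24, 1992.
Copyediting is complete: Dec 24, 1992 + 24 days = Jan 17, 1993.
The author returns proof corrections: Jan 17, 1993 + 5 weeks = Feb 21, 1993.
Typesetting is finalized: Feb 21, 1993 + 39 days = Apr 1, 1993.
The article appears online: Apr 1, 1993 + 6 weeks = May 13, 1993.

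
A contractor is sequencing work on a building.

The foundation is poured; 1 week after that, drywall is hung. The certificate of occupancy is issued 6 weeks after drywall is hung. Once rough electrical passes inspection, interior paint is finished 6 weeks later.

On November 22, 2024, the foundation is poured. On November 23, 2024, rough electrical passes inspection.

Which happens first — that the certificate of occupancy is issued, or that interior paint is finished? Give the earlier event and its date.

Interior paint is finished — January 4, 2025

The foundation is poured: Nov 22, 2024.
Drywall is hung: Nov 22, 2024 + 1 week = Nov 29, 2024.
The certificate of occupancy is issued: Nov 29, 2024 + 6 weeks = Jan 10, 2025.
Rough electrical passes inspection: Nov 23, 2024.
Interior paint is finished: Nov 23, 2024 + 6 weeks = Jan 4, 2025.
Comparing: the certificate of occupancy is issued on Jan 10, 2025 vs interior paint is finished on Jan 4, 2025. Earlier: interior paint is finished.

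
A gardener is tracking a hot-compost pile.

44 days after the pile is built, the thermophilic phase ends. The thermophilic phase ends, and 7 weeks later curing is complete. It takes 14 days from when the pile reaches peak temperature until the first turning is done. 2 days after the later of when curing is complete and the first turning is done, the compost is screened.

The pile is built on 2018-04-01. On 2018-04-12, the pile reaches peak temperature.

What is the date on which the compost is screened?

2018-07-05

The pile is built: Apr 1, 2018.
The thermophilic phase ends: Apr 1, 2018 + 44 days = May 15, 2018.
Curing is complete: May 15, 2018 + 7 weeks = Jul 3, 2018.
The pile reaches peak temperature: Apr 12, 2018.
The first turning is done: Apr 12, 2018 + 14 days = Apr 26, 2018.
Both prerequisites met — curing is complete (Jul 3, 2018), the first turning is done (Apr 26, 2018); the later is Jul 3, 2018.
The compost is screened: Jul 3, 2018 + 2 days = Jul 5, 2018.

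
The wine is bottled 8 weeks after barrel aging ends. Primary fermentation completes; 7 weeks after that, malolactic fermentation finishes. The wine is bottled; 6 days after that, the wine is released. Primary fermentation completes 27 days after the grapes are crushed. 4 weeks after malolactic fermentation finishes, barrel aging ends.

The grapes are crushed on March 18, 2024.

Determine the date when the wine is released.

August 31, 2024

The grapes are crushed: Mar 18, 2024.
Primary fermentation completes: Mar 18, 2024 + 27 days = Apr 14, 2024.
Malolactic fermentation finishes: Apr 14, 2024 + 7 weeks = Jun 2, 2024.
Barrel aging ends: Jun 2, 2024 + 4 weeks = Jun 30, 2024.
The wine is bottled: Jun 30, 2024 + 8 weeks = Aug 25, 2024.
The wine is released: Aug 25, 2024 + 6 days = Aug 31, 2024.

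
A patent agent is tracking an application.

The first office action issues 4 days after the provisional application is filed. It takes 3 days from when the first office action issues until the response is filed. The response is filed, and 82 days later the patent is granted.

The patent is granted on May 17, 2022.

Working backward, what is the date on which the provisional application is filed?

The patent is granted: May 17, 2022.
The response is filed: May 17, 2022 − 82 days = Feb 24, 2022.
The first office action issues: Feb 24, 2022 − 3 days = Feb 21, 2022.
The provisional application is filed: Feb 21, 2022 − 4 days = Feb 17, 2022.

Feb 17, 2022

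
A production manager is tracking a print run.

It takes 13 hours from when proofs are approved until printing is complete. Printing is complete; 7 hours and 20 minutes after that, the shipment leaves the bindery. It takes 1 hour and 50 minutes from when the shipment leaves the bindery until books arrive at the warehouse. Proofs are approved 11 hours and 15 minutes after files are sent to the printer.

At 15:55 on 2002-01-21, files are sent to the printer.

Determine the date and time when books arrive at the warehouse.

01:20 on 2002-01-23

Files are sent to the printer: 15:55 Jan 21, 2002.
Proofs are approved: 15:55 Jan 21, 2002 + 11h15m = 03:10 Jan 22, 2002.
Printing is complete: 03:10 Jan 22, 2002 + 13h = 16:10 Jan 22, 2002.
The shipment leaves the bindery: 16:10 Jan 22, 2002 + 7h20m = 23:30 Jan 22, 2002.
Books arrive at the warehouse: 23:30 Jan 22, 2002 + 1h50m = 01:20 Jan 23, 2002.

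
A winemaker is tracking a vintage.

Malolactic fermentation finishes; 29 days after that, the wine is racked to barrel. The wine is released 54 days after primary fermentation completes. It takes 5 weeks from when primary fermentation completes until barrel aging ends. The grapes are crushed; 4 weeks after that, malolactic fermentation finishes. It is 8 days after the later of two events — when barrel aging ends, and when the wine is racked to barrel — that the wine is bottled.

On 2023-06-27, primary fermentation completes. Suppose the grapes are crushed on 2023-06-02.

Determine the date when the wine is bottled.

Primary fermentation completes: Jun 27, 2023.
Barrel aging ends: Jun 27, 2023 + 5 weeks = Aug 1, 2023.
The grapes are crushed: Jun 2, 2023.
Malolactic fermentation finishes: Jun 2, 2023 + 4 weeks = Jun 30, 2023.
The wine is racked to barrel: Jun 30, 2023 + 29 days = Jul 29, 2023.
Both prerequisites met — barrel aging ends (Aug 1, 2023), the wine is racked to barrel (Jul 29, 2023); the later is Aug 1, 2023.
The wine is bottled: Aug 1, 2023 + 8 days = Aug 9, 2023.

2023-08-09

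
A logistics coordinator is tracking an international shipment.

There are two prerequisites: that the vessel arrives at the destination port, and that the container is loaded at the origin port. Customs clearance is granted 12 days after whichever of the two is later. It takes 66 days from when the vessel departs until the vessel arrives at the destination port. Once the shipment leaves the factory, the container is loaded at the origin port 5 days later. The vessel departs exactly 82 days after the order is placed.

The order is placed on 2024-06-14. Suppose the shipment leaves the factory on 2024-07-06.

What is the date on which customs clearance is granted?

The order is placed: Jun 14, 2024.
The vessel departs: Jun 14, 2024 + 82 days = Sep 4, 2024.
The vessel arrives at the destination port: Sep 4, 2024 + 66 days = Nov 9, 2024.
The shipment leaves the factory: Jul 6, 2024.
The container is loaded at the origin port: Jul 6, 2024 + 5 days = Jul 11, 2024.
Both prerequisites met — the vessel arrives at the destination port (Nov 9, 2024), the container is loaded at the origin port (Jul 11, 2024); the later is Nov 9, 2024.
Customs clearance is granted: Nov 9, 2024 + 12 days = Nov 21, 2024.

2024-11-21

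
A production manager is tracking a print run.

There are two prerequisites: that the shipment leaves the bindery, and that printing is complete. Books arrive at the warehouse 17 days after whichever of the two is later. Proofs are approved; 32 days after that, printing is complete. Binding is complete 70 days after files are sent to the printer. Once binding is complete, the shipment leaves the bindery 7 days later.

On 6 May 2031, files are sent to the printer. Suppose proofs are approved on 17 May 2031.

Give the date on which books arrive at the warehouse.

Files are sent to the printer: May 6, 2031.
Binding is complete: May 6, 2031 + 70 days = Jul 15, 2031.
The shipment leaves the bindery: Jul 15, 2031 + 7 days = Jul 22, 2031.
Proofs are approved: May 17, 2031.
Printing is complete: May 17, 2031 + 32 days = Jun 18, 2031.
Both prerequisites met — the shipment leaves the bindery (Jul 22, 2031), printing is complete (Jun 18, 2031); the later is Jul 22, 2031.
Books arrive at the warehouse: Jul 22, 2031 + 17 days = Aug 8, 2031.

8 August 2031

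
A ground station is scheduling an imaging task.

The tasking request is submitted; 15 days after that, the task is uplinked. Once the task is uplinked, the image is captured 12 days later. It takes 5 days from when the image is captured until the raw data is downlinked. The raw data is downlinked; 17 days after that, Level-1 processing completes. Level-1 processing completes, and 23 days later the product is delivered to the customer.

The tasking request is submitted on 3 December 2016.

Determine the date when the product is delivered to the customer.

The tasking request is submitted: Dec 3, 2016.
The task is uplinked: Dec 3, 2016 + 15 days = Dec 18, 2016.
The image is captured: Dec 18, 2016 + 12 days = Dec 30, 2016.
The raw data is downlinked: Dec 30, 2016 + 5 days = Jan 4, 2017.
Level-1 processing completes: Jan 4, 2017 + 17 days = Jan 21, 2017.
The product is delivered to the customer: Jan 21, 2017 + 23 days = Feb 13, 2017.

13 February 2017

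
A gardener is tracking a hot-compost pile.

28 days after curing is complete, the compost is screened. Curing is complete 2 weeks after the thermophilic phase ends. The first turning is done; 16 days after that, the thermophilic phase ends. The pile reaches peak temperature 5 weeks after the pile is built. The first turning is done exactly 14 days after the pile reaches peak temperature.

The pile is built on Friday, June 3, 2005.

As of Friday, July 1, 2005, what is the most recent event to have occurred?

The pile is built

The pile is built: Jun 3, 2005.
The pile reaches peak temperature: Jun 3, 2005 + 5 weeks = Jul 8, 2005.
The first turning is done: Jul 8, 2005 + 14 days = Jul 22, 2005.
The thermophilic phase ends: Jul 22, 2005 + 16 days = Aug 7, 2005.
Curing is complete: Aug 7, 2005 + 2 weeks = Aug 21, 2005.
The compost is screened: Aug 21, 2005 + 28 days = Sep 18, 2005.
Jul 1, 2005 falls between when the pile is built (Jun 3, 2005) and when the pile reaches peak temperature (Jul 8, 2005).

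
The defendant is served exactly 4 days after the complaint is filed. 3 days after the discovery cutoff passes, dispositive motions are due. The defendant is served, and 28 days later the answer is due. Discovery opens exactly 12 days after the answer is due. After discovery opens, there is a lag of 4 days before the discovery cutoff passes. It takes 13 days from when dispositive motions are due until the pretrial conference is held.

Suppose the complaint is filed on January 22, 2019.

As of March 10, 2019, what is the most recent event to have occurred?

Discovery opens

The complaint is filed: Jan 22, 2019.
The defendant is served: Jan 22, 2019 + 4 days = Jan 26, 2019.
The answer is due: Jan 26, 2019 + 28 days = Feb 23, 2019.
Discovery opens: Feb 23, 2019 + 12 days = Mar 7, 2019.
The discovery cutoff passes: Mar 7, 2019 + 4 days = Mar 11, 2019.
Dispositive motions are due: Mar 11, 2019 + 3 days = Mar 14, 2019.
The pretrial conference is held: Mar 14, 2019 + 13 days = Mar 27, 2019.
Mar 10, 2019 falls between when discovery opens (Mar 7, 2019) and when the discovery cutoff passes (Mar 11, 2019).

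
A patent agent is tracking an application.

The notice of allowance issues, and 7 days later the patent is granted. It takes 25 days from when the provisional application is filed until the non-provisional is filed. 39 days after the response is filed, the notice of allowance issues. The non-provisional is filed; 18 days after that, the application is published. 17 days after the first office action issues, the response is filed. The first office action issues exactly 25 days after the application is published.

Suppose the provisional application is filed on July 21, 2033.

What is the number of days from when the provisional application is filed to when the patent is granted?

131 days

Causal path: the provisional application is filed → the non-provisional is filed → the application is published → the first office action issues → the response is filed → the notice of allowance issues → the patent is granted.
Total delay along the path: 25 + 18 + 25 + 17 + 39 + 7 = 131 days.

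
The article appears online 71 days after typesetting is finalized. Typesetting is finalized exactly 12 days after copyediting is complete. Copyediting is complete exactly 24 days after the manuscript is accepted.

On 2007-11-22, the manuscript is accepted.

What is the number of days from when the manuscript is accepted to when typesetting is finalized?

36 days

Causal path: the manuscript is accepted → copyediting is complete → typesetting is finalized.
Total delay along the path: 24 + 12 = 36 days.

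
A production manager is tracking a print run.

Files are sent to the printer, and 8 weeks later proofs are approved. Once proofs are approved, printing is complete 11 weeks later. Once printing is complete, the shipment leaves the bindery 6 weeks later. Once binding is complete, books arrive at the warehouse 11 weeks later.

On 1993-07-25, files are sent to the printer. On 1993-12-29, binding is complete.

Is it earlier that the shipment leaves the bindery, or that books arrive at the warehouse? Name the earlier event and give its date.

Files are sent to the printer: Jul 25, 1993.
Proofs are approved: Jul 25, 1993 + 8 weeks = Sep 19, 1993.
Printing is complete: Sep 19, 1993 + 11 weeks = Dec 5, 1993.
The shipment leaves the bindery: Dec 5, 1993 + 6 weeks = Jan 16, 1994.
Binding is complete: Dec 29, 1993.
Books arrive at the warehouse: Dec 29, 1993 + 11 weeks = Mar 16, 1994.
Comparing: the shipment leaves the bindery on Jan 16, 1994 vs books arrive at the warehouse on Mar 16, 1994. Earlier: the shipment leaves the bindery.

The shipment leaves the bindery — 1994-01-16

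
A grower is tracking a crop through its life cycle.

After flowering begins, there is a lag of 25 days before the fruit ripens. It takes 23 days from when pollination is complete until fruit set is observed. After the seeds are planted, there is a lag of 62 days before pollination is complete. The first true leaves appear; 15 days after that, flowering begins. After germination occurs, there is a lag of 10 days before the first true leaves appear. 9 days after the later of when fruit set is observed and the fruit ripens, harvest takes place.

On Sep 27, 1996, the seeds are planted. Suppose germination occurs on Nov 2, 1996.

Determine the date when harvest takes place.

The seeds are planted: Sep 27, 1996.
Pollination is complete: Sep 27, 1996 + 62 days = Nov 28, 1996.
Fruit set is observed: Nov 28, 1996 + 23 days = Dec 21, 1996.
Germination occurs: Nov 2, 1996.
The first true leaves appear: Nov 2, 1996 + 10 days = Nov 12, 1996.
Flowering begins: Nov 12, 1996 + 15 days = Nov 27, 1996.
The fruit ripens: Nov 27, 1996 + 25 days = Dec 22, 1996.
Both prerequisites met — fruit set is observed (Dec 21, 1996), the fruit ripens (Dec 22, 1996); the later is Dec 22, 1996.
Harvest takes place: Dec 22, 1996 + 9 days = Dec 31, 1996.

Dec 31, 1996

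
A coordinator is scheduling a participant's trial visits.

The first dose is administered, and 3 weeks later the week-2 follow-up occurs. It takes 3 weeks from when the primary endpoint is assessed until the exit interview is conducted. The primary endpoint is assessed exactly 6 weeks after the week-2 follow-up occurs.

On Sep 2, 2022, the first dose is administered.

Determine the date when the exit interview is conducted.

The first dose is administered: Sep 2, 2022.
The week-2 follow-up occurs: Sep 2, 2022 + 3 weeks = Sep 23, 2022.
The primary endpoint is assessed: Sep 23, 2022 + 6 weeks = Nov 4, 2022.
The exit interview is conducted: Nov 4, 2022 + 3 weeks = Nov 25, 2022.

Nov 25, 2022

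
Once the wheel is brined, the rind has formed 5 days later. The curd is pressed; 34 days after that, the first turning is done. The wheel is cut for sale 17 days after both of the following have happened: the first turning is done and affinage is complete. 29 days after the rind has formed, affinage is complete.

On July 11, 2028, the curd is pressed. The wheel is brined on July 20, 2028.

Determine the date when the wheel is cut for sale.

September 9, 2028

The curd is pressed: Jul 11, 2028.
The first turning is done: Jul 11, 2028 + 34 days = Aug 14, 2028.
The wheel is brined: Jul 20, 2028.
The rind has formed: Jul 20, 2028 + 5 days = Jul 25, 2028.
Affinage is complete: Jul 25, 2028 + 29 days = Aug 23, 2028.
Both prerequisites met — the first turning is done (Aug 14, 2028), affinage is complete (Aug 23, 2028); the later is Aug 23, 2028.
The wheel is cut for sale: Aug 23, 2028 + 17 days = Sep 9, 2028.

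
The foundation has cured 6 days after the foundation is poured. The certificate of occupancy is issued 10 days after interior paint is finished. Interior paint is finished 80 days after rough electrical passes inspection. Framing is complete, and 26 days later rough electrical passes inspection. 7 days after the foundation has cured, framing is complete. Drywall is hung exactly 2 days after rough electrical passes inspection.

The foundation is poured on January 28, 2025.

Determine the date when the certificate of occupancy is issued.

June 6, 2025

The foundation is poured: Jan 28, 2025.
The foundation has cured: Jan 28, 2025 + 6 days = Feb 3, 2025.
Framing is complete: Feb 3, 2025 + 7 days = Feb 10, 2025.
Rough electrical passes inspection: Feb 10, 2025 + 26 days = Mar 8, 2025.
Interior paint is finished: Mar 8, 2025 + 80 days = May 27, 2025.
The certificate of occupancy is issued: May 27, 2025 + 10 days = Jun 6, 2025.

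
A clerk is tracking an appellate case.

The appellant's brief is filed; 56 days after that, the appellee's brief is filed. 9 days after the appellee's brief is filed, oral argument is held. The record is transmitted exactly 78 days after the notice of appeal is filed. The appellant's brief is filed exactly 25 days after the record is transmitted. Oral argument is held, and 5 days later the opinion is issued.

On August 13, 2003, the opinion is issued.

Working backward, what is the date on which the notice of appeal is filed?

February 21, 2003

The opinion is issued: Aug 13, 2003.
Oral argument is held: Aug 13, 2003 − 5 days = Aug 8, 2003.
The appellee's brief is filed: Aug 8, 2003 − 9 days = Jul 30, 2003.
The appellant's brief is filed: Jul 30, 2003 − 56 days = Jun 4, 2003.
The record is transmitted: Jun 4, 2003 − 25 days = May 10, 2003.
The notice of appeal is filed: May 10, 2003 − 78 days = Feb 21, 2003.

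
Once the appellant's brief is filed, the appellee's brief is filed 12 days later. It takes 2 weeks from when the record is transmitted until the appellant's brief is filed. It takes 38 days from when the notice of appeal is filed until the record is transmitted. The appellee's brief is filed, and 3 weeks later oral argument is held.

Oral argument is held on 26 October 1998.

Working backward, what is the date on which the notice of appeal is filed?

2 August 1998

Oral argument is held: Oct 26, 1998.
The appellee's brief is filed: Oct 26, 1998 − 3 weeks = Oct 5, 1998.
The appellant's brief is filed: Oct 5, 1998 − 12 days = Sep 23, 1998.
The record is transmitted: Sep 23, 1998 − 2 weeks = Sep 9, 1998.
The notice of appeal is filed: Sep 9, 1998 − 38 days = Aug 2, 1998.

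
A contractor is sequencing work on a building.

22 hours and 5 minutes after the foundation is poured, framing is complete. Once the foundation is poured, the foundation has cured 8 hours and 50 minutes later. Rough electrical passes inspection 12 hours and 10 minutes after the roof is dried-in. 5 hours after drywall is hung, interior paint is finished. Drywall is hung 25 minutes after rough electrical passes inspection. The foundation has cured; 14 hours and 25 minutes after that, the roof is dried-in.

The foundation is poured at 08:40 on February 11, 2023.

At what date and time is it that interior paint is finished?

The foundation is poured: 08:40 Feb 11, 2023.
The foundation has cured: 08:40 Feb 11, 2023 + 8h50m = 17:30 Feb 11, 2023.
The roof is dried-in: 17:30 Feb 11, 2023 + 14h25m = 07:55 Feb 12, 2023.
Rough electrical passes inspection: 07:55 Feb 12, 2023 + 12h10m = 20:05 Feb 12, 2023.
Drywall is hung: 20:05 Feb 12, 2023 + 25m = 20:30 Feb 12, 2023.
Interior paint is finished: 20:30 Feb 12, 2023 + 5h = 01:30 Feb 13, 2023.

01:30 on February 13, 2023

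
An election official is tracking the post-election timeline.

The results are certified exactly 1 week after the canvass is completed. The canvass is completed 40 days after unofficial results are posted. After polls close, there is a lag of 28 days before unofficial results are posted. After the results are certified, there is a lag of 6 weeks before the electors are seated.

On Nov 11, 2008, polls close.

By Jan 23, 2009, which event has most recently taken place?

The canvass is completed

Polls close: Nov 11, 2008.
Unofficial results are posted: Nov 11, 2008 + 28 days = Dec 9, 2008.
The canvass is completed: Dec 9, 2008 + 40 days = Jan 18, 2009.
The results are certified: Jan 18, 2009 + 1 week = Jan 25, 2009.
The electors are seated: Jan 25, 2009 + 6 weeks = Mar 8, 2009.
Jan 23, 2009 falls between when the canvass is completed (Jan 18, 2009) and when the results are certified (Jan 25, 2009).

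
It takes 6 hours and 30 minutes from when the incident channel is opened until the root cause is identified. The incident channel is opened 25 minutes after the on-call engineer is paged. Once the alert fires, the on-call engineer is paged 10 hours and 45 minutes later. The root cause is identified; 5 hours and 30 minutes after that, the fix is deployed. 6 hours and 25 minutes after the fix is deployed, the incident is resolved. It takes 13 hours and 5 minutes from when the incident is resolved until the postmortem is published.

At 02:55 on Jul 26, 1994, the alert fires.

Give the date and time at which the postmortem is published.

21:35 on Jul 27, 1994

The alert fires: 02:55 Jul 26, 1994.
The on-call engineer is paged: 02:55 Jul 26, 1994 + 10h45m = 13:40 Jul 26, 1994.
The incident channel is opened: 13:40 Jul 26, 1994 + 25m = 14:05 Jul 26, 1994.
The root cause is identified: 14:05 Jul 26, 1994 + 6h30m = 20:35 Jul 26, 1994.
The fix is deployed: 20:35 Jul 26, 1994 + 5h30m = 02:05 Jul 27, 1994.
The incident is resolved: 02:05 Jul 27, 1994 + 6h25m = 08:30 Jul 27, 1994.
The postmortem is published: 08:30 Jul 27, 1994 + 13h05m = 21:35 Jul 27, 1994.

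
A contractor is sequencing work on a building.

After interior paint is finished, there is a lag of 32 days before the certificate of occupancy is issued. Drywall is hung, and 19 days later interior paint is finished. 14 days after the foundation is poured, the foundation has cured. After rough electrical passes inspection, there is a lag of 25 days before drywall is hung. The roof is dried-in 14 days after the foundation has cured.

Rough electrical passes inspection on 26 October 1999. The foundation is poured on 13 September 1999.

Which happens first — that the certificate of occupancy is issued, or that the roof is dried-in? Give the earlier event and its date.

The roof is dried-in — 11 October 1999

Rough electrical passes inspection: Oct 26, 1999.
Drywall is hung: Oct 26, 1999 + 25 days = Nov 20, 1999.
Interior paint is finished: Nov 20, 1999 + 19 days = Dec 9, 1999.
The certificate of occupancy is issued: Dec 9, 1999 + 32 days = Jan 10, 2000.
The foundation is poured: Sep 13, 1999.
The foundation has cured: Sep 13, 1999 + 14 days = Sep 27, 1999.
The roof is dried-in: Sep 27, 1999 + 14 days = Oct 11, 1999.
Comparing: the certificate of occupancy is issued on Jan 10, 2000 vs the roof is dried-in on Oct 11, 1999. Earlier: the roof is dried-in.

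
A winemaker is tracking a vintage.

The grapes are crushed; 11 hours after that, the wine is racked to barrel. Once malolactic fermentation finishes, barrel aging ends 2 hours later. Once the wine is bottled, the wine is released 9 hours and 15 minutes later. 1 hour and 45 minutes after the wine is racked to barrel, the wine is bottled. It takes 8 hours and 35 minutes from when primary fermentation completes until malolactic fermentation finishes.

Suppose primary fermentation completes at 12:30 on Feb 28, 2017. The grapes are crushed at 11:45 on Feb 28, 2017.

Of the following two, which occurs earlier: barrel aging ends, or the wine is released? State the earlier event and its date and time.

Primary fermentation completes: 12:30 Feb 28, 2017.
Malolactic fermentation finishes: 12:30 Feb 28, 2017 + 8h35m = 21:05 Feb 28, 2017.
Barrel aging ends: 21:05 Feb 28, 2017 + 2h = 23:05 Feb 28, 2017.
The grapes are crushed: 11:45 Feb 28, 2017.
The wine is racked to barrel: 11:45 Feb 28, 2017 + 11h = 22:45 Feb 28, 2017.
The wine is bottled: 22:45 Feb 28, 2017 + 1h45m = 00:30 Mar 1, 2017.
The wine is released: 00:30 Mar 1, 2017 + 9h15m = 09:45 Mar 1, 2017.
Comparing: barrel aging ends at 23:05 Feb 28, 2017 vs the wine is released at 09:45 Mar 1, 2017. Earlier: barrel aging ends.

Barrel aging ends — 23:05 on Feb 28, 2017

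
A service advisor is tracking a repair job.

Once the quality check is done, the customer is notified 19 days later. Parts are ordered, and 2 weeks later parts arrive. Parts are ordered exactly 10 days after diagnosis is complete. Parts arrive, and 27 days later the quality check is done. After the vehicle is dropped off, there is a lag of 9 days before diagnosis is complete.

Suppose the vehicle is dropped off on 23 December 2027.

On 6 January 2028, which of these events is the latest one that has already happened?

The vehicle is dropped off: Dec 23, 2027.
Diagnosis is complete: Dec 23, 2027 + 9 days = Jan 1, 2028.
Parts are ordered: Jan 1, 2028 + 10 days = Jan 11, 2028.
Parts arrive: Jan 11, 2028 + 2 weeks = Jan 25, 2028.
The quality check is done: Jan 25, 2028 + 27 days = Feb 21, 2028.
The customer is notified: Feb 21, 2028 + 19 days = Mar 11, 2028.
Jan 6, 2028 falls between when diagnosis is complete (Jan 1, 2028) and when parts are ordered (Jan 11, 2028).

Diagnosis is complete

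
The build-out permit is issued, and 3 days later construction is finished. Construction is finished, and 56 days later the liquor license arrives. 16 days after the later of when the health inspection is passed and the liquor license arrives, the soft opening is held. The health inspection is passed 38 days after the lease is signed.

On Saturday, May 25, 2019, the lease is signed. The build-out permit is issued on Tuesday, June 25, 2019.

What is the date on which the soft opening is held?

Sunday, September 8, 2019

The lease is signed: May 25, 2019.
The health inspection is passed: May 25, 2019 + 38 days = Jul 2, 2019.
The build-out permit is issued: Jun 25, 2019.
Construction is finished: Jun 25, 2019 + 3 days = Jun 28, 2019.
The liquor license arrives: Jun 28, 2019 + 56 days = Aug 23, 2019.
Both prerequisites met — the health inspection is passed (Jul 2, 2019), the liquor license arrives (Aug 23, 2019); the later is Aug 23, 2019.
The soft opening is held: Aug 23, 2019 + 16 days = Sep 8, 2019.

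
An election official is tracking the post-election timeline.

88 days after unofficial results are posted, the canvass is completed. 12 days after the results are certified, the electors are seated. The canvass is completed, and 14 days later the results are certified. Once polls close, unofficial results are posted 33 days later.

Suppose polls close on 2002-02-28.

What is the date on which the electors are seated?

2002-07-25

Polls close: Feb 28, 2002.
Unofficial results are posted: Feb 28, 2002 + 33 days = Apr 2, 2002.
The canvass is completed: Apr 2, 2002 + 88 days = Jun 29, 2002.
The results are certified: Jun 29, 2002 + 14 days = Jul 13, 2002.
The electors are seated: Jul 13, 2002 + 12 days = Jul 25, 2002.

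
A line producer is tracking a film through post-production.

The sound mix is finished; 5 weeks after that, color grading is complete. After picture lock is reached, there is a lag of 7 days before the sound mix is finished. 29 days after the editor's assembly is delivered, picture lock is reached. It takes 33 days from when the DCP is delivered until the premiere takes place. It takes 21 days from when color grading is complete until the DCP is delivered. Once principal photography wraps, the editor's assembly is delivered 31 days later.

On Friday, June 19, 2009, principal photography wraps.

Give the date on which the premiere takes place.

Principal photography wraps: Jun 19, 2009.
The editor's assembly is delivered: Jun 19, 2009 + 31 days = Jul 20, 2009.
Picture lock is reached: Jul 20, 2009 + 29 days = Aug 18, 2009.
The sound mix is finished: Aug 18, 2009 + 7 days = Aug 25, 2009.
Color grading is complete: Aug 25, 2009 + 5 weeks = Sep 29, 2009.
The DCP is delivered: Sep 29, 2009 + 21 days = Oct 20, 2009.
The premiere takes place: Oct 20, 2009 + 33 days = Nov 22, 2009.

Sunday, November 22, 2009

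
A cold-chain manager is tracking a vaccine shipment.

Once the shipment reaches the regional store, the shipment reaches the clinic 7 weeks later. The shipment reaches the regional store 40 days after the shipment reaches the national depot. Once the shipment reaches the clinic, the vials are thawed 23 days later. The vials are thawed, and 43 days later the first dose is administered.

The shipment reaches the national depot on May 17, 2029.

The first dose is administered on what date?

The shipment reaches the national depot: May 17, 2029.
The shipment reaches the regional store: May 17, 2029 + 40 days = Jun 26, 2029.
The shipment reaches the clinic: Jun 26, 2029 + 7 weeks = Aug 14, 2029.
The vials are thawed: Aug 14, 2029 + 23 days = Sep 6, 2029.
The first dose is administered: Sep 6, 2029 + 43 days = Oct 19, 2029.

October 19, 2029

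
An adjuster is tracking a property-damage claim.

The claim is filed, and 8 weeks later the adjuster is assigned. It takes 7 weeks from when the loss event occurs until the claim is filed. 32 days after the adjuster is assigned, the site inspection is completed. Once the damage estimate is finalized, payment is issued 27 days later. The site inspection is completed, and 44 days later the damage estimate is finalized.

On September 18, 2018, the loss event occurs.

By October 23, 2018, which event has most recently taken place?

The loss event occurs

The loss event occurs: Sep 18, 2018.
The claim is filed: Sep 18, 2018 + 7 weeks = Nov 6, 2018.
The adjuster is assigned: Nov 6, 2018 + 8 weeks = Jan 1, 2019.
The site inspection is completed: Jan 1, 2019 + 32 days = Feb 2, 2019.
The damage estimate is finalized: Feb 2, 2019 + 44 days = Mar 18, 2019.
Payment is issued: Mar 18, 2019 + 27 days = Apr 14, 2019.
Oct 23, 2018 falls between when the loss event occurs (Sep 18, 2018) and when the claim is filed (Nov 6, 2018).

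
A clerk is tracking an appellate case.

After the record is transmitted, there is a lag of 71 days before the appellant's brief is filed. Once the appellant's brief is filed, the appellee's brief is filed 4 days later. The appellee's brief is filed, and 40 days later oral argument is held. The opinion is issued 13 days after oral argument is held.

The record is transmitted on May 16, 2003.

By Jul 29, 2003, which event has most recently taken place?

The appellant's brief is filed

The record is transmitted: May 16, 2003.
The appellant's brief is filed: May 16, 2003 + 71 days = Jul 26, 2003.
The appellee's brief is filed: Jul 26, 2003 + 4 days = Jul 30, 2003.
Oral argument is held: Jul 30, 2003 + 40 days = Sep 8, 2003.
The opinion is issued: Sep 8, 2003 + 13 days = Sep 21, 2003.
Jul 29, 2003 falls between when the appellant's brief is filed (Jul 26, 2003) and when the appellee's brief is filed (Jul 30, 2003).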